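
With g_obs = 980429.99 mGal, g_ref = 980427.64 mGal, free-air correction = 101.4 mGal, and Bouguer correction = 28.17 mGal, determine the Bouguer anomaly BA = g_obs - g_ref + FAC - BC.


BA = g_obs - g_ref + FAC - BC
= 980429.99 - 980427.64 + 101.4 - 28.17
= 75.58 mGal

75.58


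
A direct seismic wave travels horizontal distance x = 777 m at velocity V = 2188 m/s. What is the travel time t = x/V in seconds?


t = x / V
= 777 / 2188
= 0.3551 s

0.3551


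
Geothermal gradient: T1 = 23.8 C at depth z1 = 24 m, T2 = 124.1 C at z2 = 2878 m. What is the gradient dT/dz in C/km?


dT = 124.1 - 23.8 = 100.3 C
dz = 2878 - 24 = 2854 m
gradient = dT/dz * 1000 = 100.3/2854 * 1000 = 35.1437 C/km

35.1437


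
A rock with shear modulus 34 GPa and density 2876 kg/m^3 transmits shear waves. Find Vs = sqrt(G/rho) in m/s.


Convert G to Pa: G = 34e9 Pa
Compute G/rho = 34e9 / 2876 = 11821974.9652
Vs = sqrt(11821974.9652) = 3438.31 m/s

3438.31


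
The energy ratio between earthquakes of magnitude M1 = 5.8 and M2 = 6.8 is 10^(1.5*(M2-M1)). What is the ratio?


M2 - M1 = 6.8 - 5.8 = 1.0
1.5 * 1.0 = 1.5
ratio = 10^1.5 = 31.62

31.62


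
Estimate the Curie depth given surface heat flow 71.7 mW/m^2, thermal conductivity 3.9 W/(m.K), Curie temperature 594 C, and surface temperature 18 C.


T_Curie - T_surf = 594 - 18 = 576 C
Convert q to W/m^2: 71.7 mW/m^2 = 0.0717 W/m^2
d = 576 * 3.9 / 0.0717 = 31330.54 m

31330.54


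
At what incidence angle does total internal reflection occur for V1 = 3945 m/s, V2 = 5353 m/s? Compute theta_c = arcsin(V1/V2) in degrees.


V1/V2 = 3945/5353 = 0.73697
theta_c = arcsin(0.73697) = 47.4739 degrees

47.4739


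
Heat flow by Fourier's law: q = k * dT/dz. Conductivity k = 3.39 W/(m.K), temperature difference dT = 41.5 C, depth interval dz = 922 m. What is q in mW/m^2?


q = k * dT / dz * 1000
= 3.39 * 41.5 / 922 * 1000
= 0.152587 * 1000
= 152.5868 mW/m^2

152.5868


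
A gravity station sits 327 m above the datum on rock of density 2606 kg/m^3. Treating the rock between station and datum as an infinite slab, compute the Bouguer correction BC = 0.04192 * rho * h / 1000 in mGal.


BC = 0.04192 * rho * h / 1000
= 0.04192 * 2606 * 327 / 1000
= 35.7226 mGal

35.7226


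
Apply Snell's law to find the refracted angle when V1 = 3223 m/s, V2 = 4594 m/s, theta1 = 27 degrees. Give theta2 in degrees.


sin(theta1) = sin(27 deg) = 0.45399
sin(theta2) = V2/V1 * sin(theta1) = 4594/3223 * 0.45399 = 0.647109
theta2 = arcsin(0.647109) = 40.324 degrees

40.324


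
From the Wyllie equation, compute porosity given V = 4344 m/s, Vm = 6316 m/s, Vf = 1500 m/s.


1/V - 1/Vm = 1/4344 - 1/6316 = 7.187e-05
1/Vf - 1/Vm = 1/1500 - 1/6316 = 0.00050834
phi = 7.187e-05 / 0.00050834 = 0.1414

0.1414


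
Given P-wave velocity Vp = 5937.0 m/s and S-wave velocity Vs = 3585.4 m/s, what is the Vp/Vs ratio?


Vp/Vs = 5937.0 / 3585.4
= 1.6559

1.6559


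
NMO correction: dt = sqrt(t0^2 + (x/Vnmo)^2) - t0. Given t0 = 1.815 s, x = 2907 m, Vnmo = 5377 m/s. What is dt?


x/Vnmo = 2907/5377 = 0.540636
(x/Vnmo)^2 = 0.292287
t0^2 = 3.294225
sqrt(3.294225 + 0.292287) = 1.893809
dt = 1.893809 - 1.815 = 0.078809

0.078809


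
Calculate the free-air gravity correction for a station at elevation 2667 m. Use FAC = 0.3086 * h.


FAC = 0.3086 * h
= 0.3086 * 2667
= 823.0362 mGal

823.0362


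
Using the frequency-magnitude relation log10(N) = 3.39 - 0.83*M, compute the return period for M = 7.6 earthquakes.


log10(N) = 3.39 - 0.83*7.6 = -2.918
N = 10^-2.918 = 0.001208
T = 1/N = 1/0.001208 = 827.9422 years

827.9422


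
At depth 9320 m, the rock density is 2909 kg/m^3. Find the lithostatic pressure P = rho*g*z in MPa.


P = rho * g * z / 1e6
= 2909 * 9.81 * 9320 / 1e6
= 265967542.8 / 1e6
= 265.9675 MPa

265.9675


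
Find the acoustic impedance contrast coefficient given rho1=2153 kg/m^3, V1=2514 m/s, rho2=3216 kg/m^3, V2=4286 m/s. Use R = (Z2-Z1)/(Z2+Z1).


Z1 = 2153 * 2514 = 5412642
Z2 = 3216 * 4286 = 13783776
R = (13783776 - 5412642) / (13783776 + 5412642) = 8371134 / 19196418 = 0.4361

0.4361


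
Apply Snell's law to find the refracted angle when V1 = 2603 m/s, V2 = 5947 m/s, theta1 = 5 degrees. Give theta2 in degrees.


sin(theta1) = sin(5 deg) = 0.087156
sin(theta2) = V2/V1 * sin(theta1) = 5947/2603 * 0.087156 = 0.199122
theta2 = arcsin(0.199122) = 11.4856 degrees

11.4856


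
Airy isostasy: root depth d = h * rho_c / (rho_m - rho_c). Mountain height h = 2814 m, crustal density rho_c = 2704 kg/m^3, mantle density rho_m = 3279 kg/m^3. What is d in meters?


rho_m - rho_c = 3279 - 2704 = 575
d = 2814 * 2704 / 575
= 7609056 / 575
= 13233.14 m

13233.14


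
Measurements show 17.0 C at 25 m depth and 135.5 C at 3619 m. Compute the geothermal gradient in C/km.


dT = 135.5 - 17.0 = 118.5 C
dz = 3619 - 25 = 3594 m
gradient = dT/dz * 1000 = 118.5/3594 * 1000 = 32.9716 C/km

32.9716


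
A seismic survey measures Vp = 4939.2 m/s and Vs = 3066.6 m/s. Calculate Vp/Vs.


Vp/Vs = 4939.2 / 3066.6
= 1.6106

1.6106


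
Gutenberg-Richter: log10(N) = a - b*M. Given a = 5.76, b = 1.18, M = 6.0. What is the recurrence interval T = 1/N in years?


log10(N) = 5.76 - 1.18*6.0 = -1.32
N = 10^-1.32 = 0.047863
T = 1/N = 1/0.047863 = 20.893 years

20.893


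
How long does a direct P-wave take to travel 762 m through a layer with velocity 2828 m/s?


t = x / V
= 762 / 2828
= 0.2694 s

0.2694


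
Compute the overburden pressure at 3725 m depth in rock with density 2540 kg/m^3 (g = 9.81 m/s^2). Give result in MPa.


P = rho * g * z / 1e6
= 2540 * 9.81 * 3725 / 1e6
= 92817315.0 / 1e6
= 92.8173 MPa

92.8173


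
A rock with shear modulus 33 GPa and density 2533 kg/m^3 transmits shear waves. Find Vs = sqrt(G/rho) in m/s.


Convert G to Pa: G = 33e9 Pa
Compute G/rho = 33e9 / 2533 = 13028030.0039
Vs = sqrt(13028030.0039) = 3609.44 m/s

3609.44


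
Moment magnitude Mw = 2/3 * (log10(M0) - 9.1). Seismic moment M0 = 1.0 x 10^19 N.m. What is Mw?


log10(M0) = log10(1.0 x 10^19) = 19.0
Mw = 2/3 * (19.0 - 9.1)
= 2/3 * 9.9
= 6.6

6.6


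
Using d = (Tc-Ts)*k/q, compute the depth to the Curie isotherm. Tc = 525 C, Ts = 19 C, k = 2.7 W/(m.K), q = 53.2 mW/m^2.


T_Curie - T_surf = 525 - 19 = 506 C
Convert q to W/m^2: 53.2 mW/m^2 = 0.0532 W/m^2
d = 506 * 2.7 / 0.0532 = 25680.45 m

25680.45


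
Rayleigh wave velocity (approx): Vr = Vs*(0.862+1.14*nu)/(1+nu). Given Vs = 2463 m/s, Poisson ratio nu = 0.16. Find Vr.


Numerator factor = 0.862 + 1.14*0.16 = 1.0444
Denominator = 1 + 0.16 = 1.16
Vr = 2463 * 1.0444 / 1.16 = 2217.55 m/s

2217.55


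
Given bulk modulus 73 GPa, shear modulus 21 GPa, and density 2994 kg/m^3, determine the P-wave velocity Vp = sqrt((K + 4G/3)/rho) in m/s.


First compute the effective modulus:
K + 4G/3 = 73e9 + 4*21e9/3 = 101000000000.0 Pa
Then divide by density:
101000000000.0 / 2994 = 33734134.9365 Pa/(kg/m^3)
Take the square root:
Vp = sqrt(33734134.9365) = 5808.11 m/s

5808.11


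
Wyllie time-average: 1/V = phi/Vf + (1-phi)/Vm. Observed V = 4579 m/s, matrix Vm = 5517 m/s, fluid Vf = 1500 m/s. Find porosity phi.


1/V - 1/Vm = 1/4579 - 1/5517 = 3.713e-05
1/Vf - 1/Vm = 1/1500 - 1/5517 = 0.00048541
phi = 3.713e-05 / 0.00048541 = 0.0765

0.0765


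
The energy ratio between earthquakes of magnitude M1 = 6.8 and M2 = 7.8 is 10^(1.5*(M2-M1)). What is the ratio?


M2 - M1 = 7.8 - 6.8 = 1.0
1.5 * 1.0 = 1.5
ratio = 10^1.5 = 31.62

31.62


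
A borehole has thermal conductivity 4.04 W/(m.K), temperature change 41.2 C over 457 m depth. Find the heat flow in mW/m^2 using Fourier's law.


q = k * dT / dz * 1000
= 4.04 * 41.2 / 457 * 1000
= 0.364219 * 1000
= 364.2188 mW/m^2

364.2188


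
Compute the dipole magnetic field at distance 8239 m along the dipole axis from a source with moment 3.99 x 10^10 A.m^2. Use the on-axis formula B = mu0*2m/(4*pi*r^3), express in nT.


m = 3.99 x 10^10 = 39900000000 A.m^2
2m = 79800000000 A.m^2
r^3 = 8239^3 = 559272555919
B = (4pi*10^-7) * 79800000000 / (4*pi * 559272555919) * 1e9
= 100279.637503 / 7028026212118.07 * 1e9
= 14.2685 nT

14.2685


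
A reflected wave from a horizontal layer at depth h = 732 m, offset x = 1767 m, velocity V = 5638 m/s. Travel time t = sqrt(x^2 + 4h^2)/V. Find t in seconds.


x^2 + 4h^2 = 1767^2 + 4*732^2 = 3122289 + 2143296 = 5265585
sqrt(5265585) = 2294.6863
t = 2294.6863 / 5638 = 0.407 s

0.407


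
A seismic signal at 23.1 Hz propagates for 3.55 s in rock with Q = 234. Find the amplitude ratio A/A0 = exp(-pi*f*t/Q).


pi*f*t/Q = pi*23.1*3.55/234 = 1.100967
A/A0 = exp(-1.100967) = 0.332549

0.332549


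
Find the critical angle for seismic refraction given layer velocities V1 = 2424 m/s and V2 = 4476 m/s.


V1/V2 = 2424/4476 = 0.541555
theta_c = arcsin(0.541555) = 32.7896 degrees

32.7896


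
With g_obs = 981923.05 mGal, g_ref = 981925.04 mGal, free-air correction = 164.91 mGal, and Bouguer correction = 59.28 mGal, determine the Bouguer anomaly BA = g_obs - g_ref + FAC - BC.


BA = g_obs - g_ref + FAC - BC
= 981923.05 - 981925.04 + 164.91 - 59.28
= 103.64 mGal

103.64


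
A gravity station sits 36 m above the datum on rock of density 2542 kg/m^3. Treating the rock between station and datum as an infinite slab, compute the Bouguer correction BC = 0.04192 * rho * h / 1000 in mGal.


BC = 0.04192 * rho * h / 1000
= 0.04192 * 2542 * 36 / 1000
= 3.8362 mGal

3.8362


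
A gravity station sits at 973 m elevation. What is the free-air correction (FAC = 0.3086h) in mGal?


FAC = 0.3086 * h
= 0.3086 * 973
= 300.2678 mGal

300.2678


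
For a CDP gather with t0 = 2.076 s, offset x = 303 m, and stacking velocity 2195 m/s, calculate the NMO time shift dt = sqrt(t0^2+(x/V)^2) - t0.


x/Vnmo = 303/2195 = 0.138041
(x/Vnmo)^2 = 0.019055
t0^2 = 4.309776
sqrt(4.309776 + 0.019055) = 2.080584
dt = 2.080584 - 2.076 = 0.004584

0.004584


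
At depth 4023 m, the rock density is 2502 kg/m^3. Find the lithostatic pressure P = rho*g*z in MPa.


P = rho * g * z / 1e6
= 2502 * 9.81 * 4023 / 1e6
= 98743006.26 / 1e6
= 98.743 MPa

98.743


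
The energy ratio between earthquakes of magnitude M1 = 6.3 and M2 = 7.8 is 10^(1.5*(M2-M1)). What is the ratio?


M2 - M1 = 7.8 - 6.3 = 1.5
1.5 * 1.5 = 2.25
ratio = 10^2.25 = 177.83

177.83


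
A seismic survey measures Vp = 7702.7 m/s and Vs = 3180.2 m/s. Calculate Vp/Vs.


Vp/Vs = 7702.7 / 3180.2
= 2.4221

2.4221


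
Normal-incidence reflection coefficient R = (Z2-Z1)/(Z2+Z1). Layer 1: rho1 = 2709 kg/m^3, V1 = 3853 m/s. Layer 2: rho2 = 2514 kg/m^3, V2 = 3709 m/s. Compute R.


Z1 = 2709 * 3853 = 10437777
Z2 = 2514 * 3709 = 9324426
R = (9324426 - 10437777) / (9324426 + 10437777) = -1113351 / 19762203 = -0.0563

-0.0563


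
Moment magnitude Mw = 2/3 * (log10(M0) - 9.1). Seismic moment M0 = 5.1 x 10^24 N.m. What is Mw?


log10(M0) = log10(5.1 x 10^24) = 24.7076
Mw = 2/3 * (24.7076 - 9.1)
= 2/3 * 15.6076
= 10.41

10.41


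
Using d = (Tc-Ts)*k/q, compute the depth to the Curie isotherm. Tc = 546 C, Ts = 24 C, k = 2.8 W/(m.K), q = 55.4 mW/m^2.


T_Curie - T_surf = 546 - 24 = 522 C
Convert q to W/m^2: 55.4 mW/m^2 = 0.0554 W/m^2
d = 522 * 2.8 / 0.0554 = 26382.67 m

26382.67


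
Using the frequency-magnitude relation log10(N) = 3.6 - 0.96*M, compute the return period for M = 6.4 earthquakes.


log10(N) = 3.6 - 0.96*6.4 = -2.544
N = 10^-2.544 = 0.002858
T = 1/N = 1/0.002858 = 349.9452 years

349.9452


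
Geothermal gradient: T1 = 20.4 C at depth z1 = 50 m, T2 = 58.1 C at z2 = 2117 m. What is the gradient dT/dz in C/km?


dT = 58.1 - 20.4 = 37.7 C
dz = 2117 - 50 = 2067 m
gradient = dT/dz * 1000 = 37.7/2067 * 1000 = 18.239 C/km

18.239


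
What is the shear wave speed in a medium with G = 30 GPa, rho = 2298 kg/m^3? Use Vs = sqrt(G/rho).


Convert G to Pa: G = 30e9 Pa
Compute G/rho = 30e9 / 2298 = 13054830.2872
Vs = sqrt(13054830.2872) = 3613.15 m/s

3613.15


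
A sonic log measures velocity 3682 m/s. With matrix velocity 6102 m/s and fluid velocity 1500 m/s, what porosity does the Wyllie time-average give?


1/V - 1/Vm = 1/3682 - 1/6102 = 0.00010771
1/Vf - 1/Vm = 1/1500 - 1/6102 = 0.00050279
phi = 0.00010771 / 0.00050279 = 0.2142

0.2142


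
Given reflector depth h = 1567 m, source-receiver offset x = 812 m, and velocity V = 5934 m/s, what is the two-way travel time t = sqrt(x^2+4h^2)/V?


x^2 + 4h^2 = 812^2 + 4*1567^2 = 659344 + 9821956 = 10481300
sqrt(10481300) = 3237.4836
t = 3237.4836 / 5934 = 0.5456 s

0.5456


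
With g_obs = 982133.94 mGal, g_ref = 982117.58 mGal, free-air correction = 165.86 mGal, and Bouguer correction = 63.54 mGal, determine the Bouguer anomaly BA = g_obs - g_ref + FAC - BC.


BA = g_obs - g_ref + FAC - BC
= 982133.94 - 982117.58 + 165.86 - 63.54
= 118.68 mGal

118.68


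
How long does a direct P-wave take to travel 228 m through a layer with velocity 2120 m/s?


t = x / V
= 228 / 2120
= 0.1075 s

0.1075


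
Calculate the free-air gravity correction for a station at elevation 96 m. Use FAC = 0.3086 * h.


FAC = 0.3086 * h
= 0.3086 * 96
= 29.6256 mGal

29.6256


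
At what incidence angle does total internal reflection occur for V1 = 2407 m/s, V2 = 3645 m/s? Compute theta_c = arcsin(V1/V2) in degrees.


V1/V2 = 2407/3645 = 0.660357
theta_c = arcsin(0.660357) = 41.3271 degrees

41.3271


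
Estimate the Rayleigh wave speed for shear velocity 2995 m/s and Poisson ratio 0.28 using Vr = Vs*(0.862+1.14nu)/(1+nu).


Numerator factor = 0.862 + 1.14*0.28 = 1.1812
Denominator = 1 + 0.28 = 1.28
Vr = 2995 * 1.1812 / 1.28 = 2763.82 m/s

2763.82


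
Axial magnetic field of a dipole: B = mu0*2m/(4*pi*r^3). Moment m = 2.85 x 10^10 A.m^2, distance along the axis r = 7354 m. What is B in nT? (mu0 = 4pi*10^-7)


m = 2.85 x 10^10 = 28500000000 A.m^2
2m = 57000000000 A.m^2
r^3 = 7354^3 = 397713997864
B = (4pi*10^-7) * 57000000000 / (4*pi * 397713997864) * 1e9
= 71628.312502 / 4997821495677.48 * 1e9
= 14.3319 nT

14.3319


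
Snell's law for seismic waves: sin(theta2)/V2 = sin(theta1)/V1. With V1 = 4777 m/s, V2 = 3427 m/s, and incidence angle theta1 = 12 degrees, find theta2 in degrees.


sin(theta1) = sin(12 deg) = 0.207912
sin(theta2) = V2/V1 * sin(theta1) = 3427/4777 * 0.207912 = 0.149155
theta2 = arcsin(0.149155) = 8.578 degrees

8.578


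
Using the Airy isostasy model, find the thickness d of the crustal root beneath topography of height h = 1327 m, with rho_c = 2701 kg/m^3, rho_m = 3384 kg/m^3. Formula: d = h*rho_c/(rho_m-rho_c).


rho_m - rho_c = 3384 - 2701 = 683
d = 1327 * 2701 / 683
= 3584227 / 683
= 5247.77 m

5247.77


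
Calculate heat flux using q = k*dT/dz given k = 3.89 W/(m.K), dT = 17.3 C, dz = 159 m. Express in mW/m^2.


q = k * dT / dz * 1000
= 3.89 * 17.3 / 159 * 1000
= 0.423252 * 1000
= 423.2516 mW/m^2

423.2516


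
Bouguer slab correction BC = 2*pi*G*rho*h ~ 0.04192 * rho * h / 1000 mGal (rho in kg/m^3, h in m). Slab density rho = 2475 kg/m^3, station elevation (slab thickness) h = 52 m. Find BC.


BC = 0.04192 * rho * h / 1000
= 0.04192 * 2475 * 52 / 1000
= 5.3951 mGal

5.3951


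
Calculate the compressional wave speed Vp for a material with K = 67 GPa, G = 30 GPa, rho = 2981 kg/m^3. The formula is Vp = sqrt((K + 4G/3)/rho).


First compute the effective modulus:
K + 4G/3 = 67e9 + 4*30e9/3 = 107000000000.0 Pa
Then divide by density:
107000000000.0 / 2981 = 35893995.3036 Pa/(kg/m^3)
Take the square root:
Vp = sqrt(35893995.3036) = 5991.16 m/s

5991.16


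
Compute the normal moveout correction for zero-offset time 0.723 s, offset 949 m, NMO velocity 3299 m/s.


x/Vnmo = 949/3299 = 0.287663
(x/Vnmo)^2 = 0.08275
t0^2 = 0.522729
sqrt(0.522729 + 0.08275) = 0.778125
dt = 0.778125 - 0.723 = 0.055125

0.055125


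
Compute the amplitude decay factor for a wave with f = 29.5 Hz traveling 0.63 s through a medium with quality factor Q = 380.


pi*f*t/Q = pi*29.5*0.63/380 = 0.153649
A/A0 = exp(-0.153649) = 0.857573

0.857573


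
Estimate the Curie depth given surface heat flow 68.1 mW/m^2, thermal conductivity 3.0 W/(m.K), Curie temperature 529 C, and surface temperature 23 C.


T_Curie - T_surf = 529 - 23 = 506 C
Convert q to W/m^2: 68.1 mW/m^2 = 0.0681 W/m^2
d = 506 * 3.0 / 0.0681 = 22290.75 m

22290.75


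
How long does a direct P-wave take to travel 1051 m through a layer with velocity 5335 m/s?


t = x / V
= 1051 / 5335
= 0.197 s

0.197


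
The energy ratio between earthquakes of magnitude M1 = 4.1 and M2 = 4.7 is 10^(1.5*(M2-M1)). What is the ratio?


M2 - M1 = 4.7 - 4.1 = 0.6
1.5 * 0.6 = 0.9
ratio = 10^0.9 = 7.94

7.94


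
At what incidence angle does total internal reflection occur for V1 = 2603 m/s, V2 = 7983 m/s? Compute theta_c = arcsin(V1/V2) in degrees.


V1/V2 = 2603/7983 = 0.326068
theta_c = arcsin(0.326068) = 19.0303 degrees

19.0303


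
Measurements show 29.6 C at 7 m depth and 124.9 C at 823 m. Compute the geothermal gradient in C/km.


dT = 124.9 - 29.6 = 95.3 C
dz = 823 - 7 = 816 m
gradient = dT/dz * 1000 = 95.3/816 * 1000 = 116.7892 C/km

116.7892


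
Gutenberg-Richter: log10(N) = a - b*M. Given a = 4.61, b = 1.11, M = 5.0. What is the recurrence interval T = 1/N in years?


log10(N) = 4.61 - 1.11*5.0 = -0.94
N = 10^-0.94 = 0.114815
T = 1/N = 1/0.114815 = 8.7096 years

8.7096


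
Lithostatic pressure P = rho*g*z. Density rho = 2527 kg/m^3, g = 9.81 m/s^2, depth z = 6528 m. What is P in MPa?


P = rho * g * z / 1e6
= 2527 * 9.81 * 6528 / 1e6
= 161828271.36 / 1e6
= 161.8283 MPa

161.8283


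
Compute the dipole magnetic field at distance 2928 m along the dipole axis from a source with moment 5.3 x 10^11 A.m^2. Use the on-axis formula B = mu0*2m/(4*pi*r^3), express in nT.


m = 5.3 x 10^11 = 530000000000 A.m^2
2m = 1060000000000 A.m^2
r^3 = 2928^3 = 25102282752
B = (4pi*10^-7) * 1060000000000 / (4*pi * 25102282752) * 1e9
= 1332035.285122 / 315444588328.07 * 1e9
= 4222.7235 nT

4222.7235


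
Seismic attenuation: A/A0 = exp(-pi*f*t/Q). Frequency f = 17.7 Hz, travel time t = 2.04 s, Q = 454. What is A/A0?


pi*f*t/Q = pi*17.7*2.04/454 = 0.24986
A/A0 = exp(-0.24986) = 0.77891

0.77891


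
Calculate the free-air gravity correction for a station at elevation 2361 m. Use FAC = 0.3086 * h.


FAC = 0.3086 * h
= 0.3086 * 2361
= 728.6046 mGal

728.6046


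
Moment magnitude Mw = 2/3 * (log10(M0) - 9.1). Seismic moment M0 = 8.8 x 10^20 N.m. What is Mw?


log10(M0) = log10(8.8 x 10^20) = 20.9445
Mw = 2/3 * (20.9445 - 9.1)
= 2/3 * 11.8445
= 7.9

7.9


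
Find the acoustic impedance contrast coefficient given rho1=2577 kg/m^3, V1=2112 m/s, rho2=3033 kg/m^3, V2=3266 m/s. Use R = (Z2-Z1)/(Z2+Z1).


Z1 = 2577 * 2112 = 5442624
Z2 = 3033 * 3266 = 9905778
R = (9905778 - 5442624) / (9905778 + 5442624) = 4463154 / 15348402 = 0.2908

0.2908


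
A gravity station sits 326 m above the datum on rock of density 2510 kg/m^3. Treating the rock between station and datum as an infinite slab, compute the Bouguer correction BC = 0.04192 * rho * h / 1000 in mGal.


BC = 0.04192 * rho * h / 1000
= 0.04192 * 2510 * 326 / 1000
= 34.3015 mGal

34.3015


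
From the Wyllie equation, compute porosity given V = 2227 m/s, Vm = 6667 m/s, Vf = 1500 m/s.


1/V - 1/Vm = 1/2227 - 1/6667 = 0.00029904
1/Vf - 1/Vm = 1/1500 - 1/6667 = 0.00051667
phi = 0.00029904 / 0.00051667 = 0.5788

0.5788


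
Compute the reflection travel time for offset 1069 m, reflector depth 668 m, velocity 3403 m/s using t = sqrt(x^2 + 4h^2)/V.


x^2 + 4h^2 = 1069^2 + 4*668^2 = 1142761 + 1784896 = 2927657
sqrt(2927657) = 1711.0397
t = 1711.0397 / 3403 = 0.5028 s

0.5028


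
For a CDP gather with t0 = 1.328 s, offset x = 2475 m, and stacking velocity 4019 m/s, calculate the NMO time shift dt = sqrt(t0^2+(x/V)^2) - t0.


x/Vnmo = 2475/4019 = 0.615825
(x/Vnmo)^2 = 0.37924
t0^2 = 1.763584
sqrt(1.763584 + 0.37924) = 1.463839
dt = 1.463839 - 1.328 = 0.135839

0.135839


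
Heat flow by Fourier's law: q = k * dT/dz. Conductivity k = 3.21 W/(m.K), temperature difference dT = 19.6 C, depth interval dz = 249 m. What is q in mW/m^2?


q = k * dT / dz * 1000
= 3.21 * 19.6 / 249 * 1000
= 0.252675 * 1000
= 252.6747 mW/m^2

252.6747


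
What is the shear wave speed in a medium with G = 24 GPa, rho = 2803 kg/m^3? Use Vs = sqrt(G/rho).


Convert G to Pa: G = 24e9 Pa
Compute G/rho = 24e9 / 2803 = 8562254.7271
Vs = sqrt(8562254.7271) = 2926.13 m/s

2926.13


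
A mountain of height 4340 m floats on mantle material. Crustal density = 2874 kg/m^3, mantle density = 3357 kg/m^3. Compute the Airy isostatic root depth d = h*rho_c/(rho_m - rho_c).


rho_m - rho_c = 3357 - 2874 = 483
d = 4340 * 2874 / 483
= 12473160 / 483
= 25824.35 m

25824.35


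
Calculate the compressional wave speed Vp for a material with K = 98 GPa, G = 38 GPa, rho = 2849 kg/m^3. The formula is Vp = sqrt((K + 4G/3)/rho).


First compute the effective modulus:
K + 4G/3 = 98e9 + 4*38e9/3 = 148666666666.67 Pa
Then divide by density:
148666666666.67 / 2849 = 52182052.1821 Pa/(kg/m^3)
Take the square root:
Vp = sqrt(52182052.1821) = 7223.71 m/s

7223.71


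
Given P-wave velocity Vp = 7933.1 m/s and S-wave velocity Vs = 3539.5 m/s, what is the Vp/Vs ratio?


Vp/Vs = 7933.1 / 3539.5
= 2.2413

2.2413


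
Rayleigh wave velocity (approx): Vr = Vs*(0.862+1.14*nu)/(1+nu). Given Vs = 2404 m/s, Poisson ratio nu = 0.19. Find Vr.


Numerator factor = 0.862 + 1.14*0.19 = 1.0786
Denominator = 1 + 0.19 = 1.19
Vr = 2404 * 1.0786 / 1.19 = 2178.95 m/s

2178.95


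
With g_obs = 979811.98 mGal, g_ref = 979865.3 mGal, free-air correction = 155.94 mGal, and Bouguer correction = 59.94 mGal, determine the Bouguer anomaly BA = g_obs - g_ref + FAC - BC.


BA = g_obs - g_ref + FAC - BC
= 979811.98 - 979865.3 + 155.94 - 59.94
= 42.68 mGal

42.68


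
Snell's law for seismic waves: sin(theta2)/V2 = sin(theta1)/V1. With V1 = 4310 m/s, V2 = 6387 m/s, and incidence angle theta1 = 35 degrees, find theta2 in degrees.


sin(theta1) = sin(35 deg) = 0.573576
sin(theta2) = V2/V1 * sin(theta1) = 6387/4310 * 0.573576 = 0.849984
theta2 = arcsin(0.849984) = 58.21 degrees

58.21


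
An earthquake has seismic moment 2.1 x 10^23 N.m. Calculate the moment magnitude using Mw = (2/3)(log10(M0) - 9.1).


log10(M0) = log10(2.1 x 10^23) = 23.3222
Mw = 2/3 * (23.3222 - 9.1)
= 2/3 * 14.2222
= 9.48

9.48


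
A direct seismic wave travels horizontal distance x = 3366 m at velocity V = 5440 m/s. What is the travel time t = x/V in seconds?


t = x / V
= 3366 / 5440
= 0.6188 s

0.6188


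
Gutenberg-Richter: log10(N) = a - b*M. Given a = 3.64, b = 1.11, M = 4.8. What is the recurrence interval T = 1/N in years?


log10(N) = 3.64 - 1.11*4.8 = -1.688
N = 10^-1.688 = 0.020512
T = 1/N = 1/0.020512 = 48.7528 years

48.7528


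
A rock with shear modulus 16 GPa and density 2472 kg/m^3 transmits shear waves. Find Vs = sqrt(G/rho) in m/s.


Convert G to Pa: G = 16e9 Pa
Compute G/rho = 16e9 / 2472 = 6472491.9094
Vs = sqrt(6472491.9094) = 2544.11 m/s

2544.11


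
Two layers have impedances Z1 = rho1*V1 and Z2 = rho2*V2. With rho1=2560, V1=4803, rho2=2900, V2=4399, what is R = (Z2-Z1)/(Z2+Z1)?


Z1 = 2560 * 4803 = 12295680
Z2 = 2900 * 4399 = 12757100
R = (12757100 - 12295680) / (12757100 + 12295680) = 461420 / 25052780 = 0.0184

0.0184


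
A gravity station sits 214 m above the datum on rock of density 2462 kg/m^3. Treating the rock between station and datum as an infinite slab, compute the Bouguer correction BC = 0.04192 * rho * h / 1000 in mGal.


BC = 0.04192 * rho * h / 1000
= 0.04192 * 2462 * 214 / 1000
= 22.0863 mGal

22.0863


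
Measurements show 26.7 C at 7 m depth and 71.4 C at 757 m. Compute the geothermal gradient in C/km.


dT = 71.4 - 26.7 = 44.7 C
dz = 757 - 7 = 750 m
gradient = dT/dz * 1000 = 44.7/750 * 1000 = 59.6 C/km

59.6


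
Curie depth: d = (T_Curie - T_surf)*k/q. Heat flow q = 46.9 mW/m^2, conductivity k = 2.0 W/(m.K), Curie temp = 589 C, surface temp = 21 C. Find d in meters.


T_Curie - T_surf = 589 - 21 = 568 C
Convert q to W/m^2: 46.9 mW/m^2 = 0.0469 W/m^2
d = 568 * 2.0 / 0.0469 = 24221.75 m

24221.75


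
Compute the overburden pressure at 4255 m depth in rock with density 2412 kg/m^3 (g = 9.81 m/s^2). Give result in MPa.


P = rho * g * z / 1e6
= 2412 * 9.81 * 4255 / 1e6
= 100680618.6 / 1e6
= 100.6806 MPa

100.6806


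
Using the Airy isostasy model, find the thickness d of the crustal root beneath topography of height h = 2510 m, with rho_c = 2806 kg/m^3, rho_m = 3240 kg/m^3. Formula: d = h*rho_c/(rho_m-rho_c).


rho_m - rho_c = 3240 - 2806 = 434
d = 2510 * 2806 / 434
= 7043060 / 434
= 16228.25 m

16228.25


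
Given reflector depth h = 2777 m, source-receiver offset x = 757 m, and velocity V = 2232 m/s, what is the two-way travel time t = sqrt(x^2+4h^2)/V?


x^2 + 4h^2 = 757^2 + 4*2777^2 = 573049 + 30846916 = 31419965
sqrt(31419965) = 5605.3515
t = 5605.3515 / 2232 = 2.5114 s

2.5114


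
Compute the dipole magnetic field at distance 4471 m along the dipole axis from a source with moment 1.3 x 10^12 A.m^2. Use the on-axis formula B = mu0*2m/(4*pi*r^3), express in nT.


m = 1.3 x 10^12 = 1300000000000 A.m^2
2m = 2600000000000 A.m^2
r^3 = 4471^3 = 89374579111
B = (4pi*10^-7) * 2600000000000 / (4*pi * 89374579111) * 1e9
= 3267256.359733 / 1123114084611.19 * 1e9
= 2909.1046 nT

2909.1046


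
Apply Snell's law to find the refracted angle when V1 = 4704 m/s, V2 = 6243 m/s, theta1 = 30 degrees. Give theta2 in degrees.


sin(theta1) = sin(30 deg) = 0.5
sin(theta2) = V2/V1 * sin(theta1) = 6243/4704 * 0.5 = 0.663584
theta2 = arcsin(0.663584) = 41.5738 degrees

41.5738


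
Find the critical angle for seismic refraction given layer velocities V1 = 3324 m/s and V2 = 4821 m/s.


V1/V2 = 3324/4821 = 0.689484
theta_c = arcsin(0.689484) = 43.5892 degrees

43.5892


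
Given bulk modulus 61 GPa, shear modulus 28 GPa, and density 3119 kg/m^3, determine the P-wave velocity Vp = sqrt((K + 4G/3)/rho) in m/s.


First compute the effective modulus:
K + 4G/3 = 61e9 + 4*28e9/3 = 98333333333.33 Pa
Then divide by density:
98333333333.33 / 3119 = 31527198.8885 Pa/(kg/m^3)
Take the square root:
Vp = sqrt(31527198.8885) = 5614.91 m/s

5614.91


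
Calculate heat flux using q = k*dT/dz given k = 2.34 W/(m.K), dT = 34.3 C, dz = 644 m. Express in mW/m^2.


q = k * dT / dz * 1000
= 2.34 * 34.3 / 644 * 1000
= 0.12463 * 1000
= 124.6304 mW/m^2

124.6304


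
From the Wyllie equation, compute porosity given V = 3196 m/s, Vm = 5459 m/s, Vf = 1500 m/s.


1/V - 1/Vm = 1/3196 - 1/5459 = 0.00012971
1/Vf - 1/Vm = 1/1500 - 1/5459 = 0.00048348
phi = 0.00012971 / 0.00048348 = 0.2683

0.2683


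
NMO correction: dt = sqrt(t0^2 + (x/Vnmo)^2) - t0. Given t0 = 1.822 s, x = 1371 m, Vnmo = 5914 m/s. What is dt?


x/Vnmo = 1371/5914 = 0.231823
(x/Vnmo)^2 = 0.053742
t0^2 = 3.319684
sqrt(3.319684 + 0.053742) = 1.836689
dt = 1.836689 - 1.822 = 0.014689

0.014689


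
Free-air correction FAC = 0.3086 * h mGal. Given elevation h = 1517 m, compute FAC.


FAC = 0.3086 * h
= 0.3086 * 1517
= 468.1462 mGal

468.1462


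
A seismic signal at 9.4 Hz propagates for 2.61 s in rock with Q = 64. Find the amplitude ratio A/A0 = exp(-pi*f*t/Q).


pi*f*t/Q = pi*9.4*2.61/64 = 1.20431
A/A0 = exp(-1.20431) = 0.299899

0.299899


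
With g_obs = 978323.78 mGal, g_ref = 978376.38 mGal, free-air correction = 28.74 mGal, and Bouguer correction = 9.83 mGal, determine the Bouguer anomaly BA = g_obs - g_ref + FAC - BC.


BA = g_obs - g_ref + FAC - BC
= 978323.78 - 978376.38 + 28.74 - 9.83
= -33.69 mGal

-33.69


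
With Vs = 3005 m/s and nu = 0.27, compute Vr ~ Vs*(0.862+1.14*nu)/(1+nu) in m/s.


Numerator factor = 0.862 + 1.14*0.27 = 1.1698
Denominator = 1 + 0.27 = 1.27
Vr = 3005 * 1.1698 / 1.27 = 2767.91 m/s

2767.91


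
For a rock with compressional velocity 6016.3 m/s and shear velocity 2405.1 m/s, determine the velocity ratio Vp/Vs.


Vp/Vs = 6016.3 / 2405.1
= 2.5015

2.5015


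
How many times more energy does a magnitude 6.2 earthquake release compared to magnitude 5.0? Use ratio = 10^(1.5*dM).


M2 - M1 = 6.2 - 5.0 = 1.2
1.5 * 1.2 = 1.8
ratio = 10^1.8 = 63.1

63.1


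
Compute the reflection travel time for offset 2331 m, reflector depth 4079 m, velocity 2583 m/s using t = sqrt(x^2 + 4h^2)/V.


x^2 + 4h^2 = 2331^2 + 4*4079^2 = 5433561 + 66552964 = 71986525
sqrt(71986525) = 8484.4873
t = 8484.4873 / 2583 = 3.2847 s

3.2847


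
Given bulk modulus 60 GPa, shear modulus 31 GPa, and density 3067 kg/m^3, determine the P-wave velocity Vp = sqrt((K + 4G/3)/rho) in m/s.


First compute the effective modulus:
K + 4G/3 = 60e9 + 4*31e9/3 = 101333333333.33 Pa
Then divide by density:
101333333333.33 / 3067 = 33039886.9688 Pa/(kg/m^3)
Take the square root:
Vp = sqrt(33039886.9688) = 5748.03 m/s

5748.03


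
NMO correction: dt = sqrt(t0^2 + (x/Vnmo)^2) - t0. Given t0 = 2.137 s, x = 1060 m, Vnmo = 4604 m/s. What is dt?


x/Vnmo = 1060/4604 = 0.230235
(x/Vnmo)^2 = 0.053008
t0^2 = 4.566769
sqrt(4.566769 + 0.053008) = 2.149367
dt = 2.149367 - 2.137 = 0.012367

0.012367


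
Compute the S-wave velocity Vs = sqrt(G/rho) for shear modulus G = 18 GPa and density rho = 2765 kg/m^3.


Convert G to Pa: G = 18e9 Pa
Compute G/rho = 18e9 / 2765 = 6509945.7505
Vs = sqrt(6509945.7505) = 2551.46 m/s

2551.46


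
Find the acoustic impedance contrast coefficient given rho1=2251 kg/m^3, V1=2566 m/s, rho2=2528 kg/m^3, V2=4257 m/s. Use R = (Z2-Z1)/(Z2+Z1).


Z1 = 2251 * 2566 = 5776066
Z2 = 2528 * 4257 = 10761696
R = (10761696 - 5776066) / (10761696 + 5776066) = 4985630 / 16537762 = 0.3015

0.3015


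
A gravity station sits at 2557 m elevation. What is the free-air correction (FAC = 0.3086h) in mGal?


FAC = 0.3086 * h
= 0.3086 * 2557
= 789.0902 mGal

789.0902


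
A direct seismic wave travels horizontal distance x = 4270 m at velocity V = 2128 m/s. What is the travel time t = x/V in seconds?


t = x / V
= 4270 / 2128
= 2.0066 s

2.0066


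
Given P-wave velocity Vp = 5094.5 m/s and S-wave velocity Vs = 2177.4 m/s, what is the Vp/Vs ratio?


Vp/Vs = 5094.5 / 2177.4
= 2.3397

2.3397


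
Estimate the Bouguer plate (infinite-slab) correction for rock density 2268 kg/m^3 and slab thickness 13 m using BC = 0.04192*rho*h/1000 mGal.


BC = 0.04192 * rho * h / 1000
= 0.04192 * 2268 * 13 / 1000
= 1.236 mGal

1.236


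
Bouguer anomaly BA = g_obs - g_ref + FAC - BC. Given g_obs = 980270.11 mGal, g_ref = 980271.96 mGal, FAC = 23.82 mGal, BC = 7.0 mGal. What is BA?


BA = g_obs - g_ref + FAC - BC
= 980270.11 - 980271.96 + 23.82 - 7.0
= 14.97 mGal

14.97


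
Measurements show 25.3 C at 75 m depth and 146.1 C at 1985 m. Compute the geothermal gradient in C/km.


dT = 146.1 - 25.3 = 120.8 C
dz = 1985 - 75 = 1910 m
gradient = dT/dz * 1000 = 120.8/1910 * 1000 = 63.2461 C/km

63.2461


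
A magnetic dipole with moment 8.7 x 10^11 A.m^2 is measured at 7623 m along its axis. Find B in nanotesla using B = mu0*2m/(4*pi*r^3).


m = 8.7 x 10^11 = 870000000000 A.m^2
2m = 1740000000000 A.m^2
r^3 = 7623^3 = 442973513367
B = (4pi*10^-7) * 1740000000000 / (4*pi * 442973513367) * 1e9
= 2186548.486898 / 5566569341314.51 * 1e9
= 392.8 nT

392.8


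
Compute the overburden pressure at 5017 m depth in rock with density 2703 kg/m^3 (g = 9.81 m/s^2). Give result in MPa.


P = rho * g * z / 1e6
= 2703 * 9.81 * 5017 / 1e6
= 133032929.31 / 1e6
= 133.0329 MPa

133.0329


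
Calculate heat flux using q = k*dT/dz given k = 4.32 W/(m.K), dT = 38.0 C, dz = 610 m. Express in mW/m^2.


q = k * dT / dz * 1000
= 4.32 * 38.0 / 610 * 1000
= 0.269115 * 1000
= 269.1148 mW/m^2

269.1148


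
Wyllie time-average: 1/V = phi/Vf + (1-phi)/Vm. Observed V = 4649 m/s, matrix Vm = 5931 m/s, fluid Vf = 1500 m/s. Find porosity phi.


1/V - 1/Vm = 1/4649 - 1/5931 = 4.649e-05
1/Vf - 1/Vm = 1/1500 - 1/5931 = 0.00049806
phi = 4.649e-05 / 0.00049806 = 0.0934

0.0934


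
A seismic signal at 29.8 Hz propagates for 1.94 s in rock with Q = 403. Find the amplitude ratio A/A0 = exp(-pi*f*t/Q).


pi*f*t/Q = pi*29.8*1.94/403 = 0.450674
A/A0 = exp(-0.450674) = 0.637198

0.637198


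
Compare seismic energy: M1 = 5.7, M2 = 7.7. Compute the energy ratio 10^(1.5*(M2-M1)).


M2 - M1 = 7.7 - 5.7 = 2.0
1.5 * 2.0 = 3.0
ratio = 10^3.0 = 1000.0

1000.0


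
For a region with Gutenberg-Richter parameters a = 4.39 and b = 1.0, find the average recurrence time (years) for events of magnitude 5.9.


log10(N) = 4.39 - 1.0*5.9 = -1.51
N = 10^-1.51 = 0.030903
T = 1/N = 1/0.030903 = 32.3594 years

32.3594


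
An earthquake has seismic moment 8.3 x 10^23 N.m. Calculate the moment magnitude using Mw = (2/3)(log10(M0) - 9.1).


log10(M0) = log10(8.3 x 10^23) = 23.9191
Mw = 2/3 * (23.9191 - 9.1)
= 2/3 * 14.8191
= 9.88

9.88


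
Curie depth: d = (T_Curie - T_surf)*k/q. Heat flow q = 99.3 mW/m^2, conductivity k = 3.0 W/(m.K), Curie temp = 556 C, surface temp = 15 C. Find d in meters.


T_Curie - T_surf = 556 - 15 = 541 C
Convert q to W/m^2: 99.3 mW/m^2 = 0.0993 W/m^2
d = 541 * 3.0 / 0.0993 = 16344.41 m

16344.41


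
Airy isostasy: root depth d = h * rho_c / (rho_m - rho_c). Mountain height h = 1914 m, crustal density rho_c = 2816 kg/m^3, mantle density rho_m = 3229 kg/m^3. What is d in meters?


rho_m - rho_c = 3229 - 2816 = 413
d = 1914 * 2816 / 413
= 5389824 / 413
= 13050.42 m

13050.42


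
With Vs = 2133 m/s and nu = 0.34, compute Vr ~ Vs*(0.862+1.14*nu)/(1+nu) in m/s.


Numerator factor = 0.862 + 1.14*0.34 = 1.2496
Denominator = 1 + 0.34 = 1.34
Vr = 2133 * 1.2496 / 1.34 = 1989.1 m/s

1989.1


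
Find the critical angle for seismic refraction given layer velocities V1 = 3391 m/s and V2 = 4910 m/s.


V1/V2 = 3391/4910 = 0.690631
theta_c = arcsin(0.690631) = 43.6801 degrees

43.6801


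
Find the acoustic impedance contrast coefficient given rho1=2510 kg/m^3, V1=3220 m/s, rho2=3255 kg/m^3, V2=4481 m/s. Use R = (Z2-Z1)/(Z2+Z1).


Z1 = 2510 * 3220 = 8082200
Z2 = 3255 * 4481 = 14585655
R = (14585655 - 8082200) / (14585655 + 8082200) = 6503455 / 22667855 = 0.2869

0.2869


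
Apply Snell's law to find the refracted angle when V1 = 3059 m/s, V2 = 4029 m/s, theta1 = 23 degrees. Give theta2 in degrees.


sin(theta1) = sin(23 deg) = 0.390731
sin(theta2) = V2/V1 * sin(theta1) = 4029/3059 * 0.390731 = 0.514631
theta2 = arcsin(0.514631) = 30.9728 degrees

30.9728


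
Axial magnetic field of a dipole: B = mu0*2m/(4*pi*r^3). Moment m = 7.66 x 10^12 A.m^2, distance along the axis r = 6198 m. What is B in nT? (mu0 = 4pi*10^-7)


m = 7.66 x 10^12 = 7660000000000 A.m^2
2m = 15320000000000 A.m^2
r^3 = 6198^3 = 238097434392
B = (4pi*10^-7) * 15320000000000 / (4*pi * 238097434392) * 1e9
= 19251679.781198 / 2992020602897.94 * 1e9
= 6434.3406 nT

6434.3406


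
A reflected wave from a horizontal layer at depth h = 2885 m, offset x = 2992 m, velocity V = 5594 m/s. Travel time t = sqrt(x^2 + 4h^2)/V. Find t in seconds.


x^2 + 4h^2 = 2992^2 + 4*2885^2 = 8952064 + 33292900 = 42244964
sqrt(42244964) = 6499.6126
t = 6499.6126 / 5594 = 1.1619 s

1.1619


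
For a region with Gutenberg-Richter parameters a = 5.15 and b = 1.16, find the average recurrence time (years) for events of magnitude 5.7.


log10(N) = 5.15 - 1.16*5.7 = -1.462
N = 10^-1.462 = 0.034514
T = 1/N = 1/0.034514 = 28.9734 years

28.9734


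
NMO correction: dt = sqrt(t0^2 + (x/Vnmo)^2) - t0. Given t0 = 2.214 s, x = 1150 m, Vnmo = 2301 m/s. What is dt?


x/Vnmo = 1150/2301 = 0.499783
(x/Vnmo)^2 = 0.249783
t0^2 = 4.901796
sqrt(4.901796 + 0.249783) = 2.269709
dt = 2.269709 - 2.214 = 0.055709

0.055709


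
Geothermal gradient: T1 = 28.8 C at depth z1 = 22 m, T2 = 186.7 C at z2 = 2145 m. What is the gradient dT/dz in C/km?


dT = 186.7 - 28.8 = 157.9 C
dz = 2145 - 22 = 2123 m
gradient = dT/dz * 1000 = 157.9/2123 * 1000 = 74.3759 C/km

74.3759


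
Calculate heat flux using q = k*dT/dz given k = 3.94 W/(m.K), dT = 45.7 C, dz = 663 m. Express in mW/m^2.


q = k * dT / dz * 1000
= 3.94 * 45.7 / 663 * 1000
= 0.271581 * 1000
= 271.5807 mW/m^2

271.5807


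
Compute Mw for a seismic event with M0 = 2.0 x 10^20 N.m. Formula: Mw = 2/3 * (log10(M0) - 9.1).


log10(M0) = log10(2.0 x 10^20) = 20.301
Mw = 2/3 * (20.301 - 9.1)
= 2/3 * 11.201
= 7.47

7.47


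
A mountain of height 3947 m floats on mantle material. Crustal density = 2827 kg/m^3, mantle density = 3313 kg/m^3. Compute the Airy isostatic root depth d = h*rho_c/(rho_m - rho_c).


rho_m - rho_c = 3313 - 2827 = 486
d = 3947 * 2827 / 486
= 11158169 / 486
= 22959.2 m

22959.2


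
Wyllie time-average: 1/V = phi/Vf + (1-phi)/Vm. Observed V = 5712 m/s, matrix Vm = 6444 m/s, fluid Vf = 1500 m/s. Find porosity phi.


1/V - 1/Vm = 1/5712 - 1/6444 = 1.989e-05
1/Vf - 1/Vm = 1/1500 - 1/6444 = 0.00051148
phi = 1.989e-05 / 0.00051148 = 0.0389

0.0389


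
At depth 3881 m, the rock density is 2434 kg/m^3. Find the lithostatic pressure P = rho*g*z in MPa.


P = rho * g * z / 1e6
= 2434 * 9.81 * 3881 / 1e6
= 92668732.74 / 1e6
= 92.6687 MPa

92.6687


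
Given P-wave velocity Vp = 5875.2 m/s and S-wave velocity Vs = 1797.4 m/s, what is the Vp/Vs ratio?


Vp/Vs = 5875.2 / 1797.4
= 3.2687

3.2687


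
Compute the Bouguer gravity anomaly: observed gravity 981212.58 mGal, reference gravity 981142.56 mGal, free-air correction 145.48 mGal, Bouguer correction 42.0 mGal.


BA = g_obs - g_ref + FAC - BC
= 981212.58 - 981142.56 + 145.48 - 42.0
= 173.5 mGal

173.5


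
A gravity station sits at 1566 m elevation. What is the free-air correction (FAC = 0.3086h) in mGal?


FAC = 0.3086 * h
= 0.3086 * 1566
= 483.2676 mGal

483.2676


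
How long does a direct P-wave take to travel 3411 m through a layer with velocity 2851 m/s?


t = x / V
= 3411 / 2851
= 1.1964 s

1.1964


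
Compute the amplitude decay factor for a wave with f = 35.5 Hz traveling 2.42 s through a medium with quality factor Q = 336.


pi*f*t/Q = pi*35.5*2.42/336 = 0.803257
A/A0 = exp(-0.803257) = 0.447868

0.447868


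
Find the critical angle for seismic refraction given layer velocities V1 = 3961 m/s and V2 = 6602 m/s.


V1/V2 = 3961/6602 = 0.59997
theta_c = arcsin(0.59997) = 36.8677 degrees

36.8677


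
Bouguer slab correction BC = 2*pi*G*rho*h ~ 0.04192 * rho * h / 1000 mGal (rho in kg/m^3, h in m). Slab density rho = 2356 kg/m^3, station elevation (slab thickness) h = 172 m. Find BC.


BC = 0.04192 * rho * h / 1000
= 0.04192 * 2356 * 172 / 1000
= 16.9873 mGal

16.9873


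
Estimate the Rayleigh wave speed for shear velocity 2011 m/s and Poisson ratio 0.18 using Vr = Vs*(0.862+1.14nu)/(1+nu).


Numerator factor = 0.862 + 1.14*0.18 = 1.0672
Denominator = 1 + 0.18 = 1.18
Vr = 2011 * 1.0672 / 1.18 = 1818.76 m/s

1818.76


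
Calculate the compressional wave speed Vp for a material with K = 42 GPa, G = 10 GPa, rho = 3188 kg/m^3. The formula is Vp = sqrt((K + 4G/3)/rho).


First compute the effective modulus:
K + 4G/3 = 42e9 + 4*10e9/3 = 55333333333.33 Pa
Then divide by density:
55333333333.33 / 3188 = 17356754.496 Pa/(kg/m^3)
Take the square root:
Vp = sqrt(17356754.496) = 4166.14 m/s

4166.14


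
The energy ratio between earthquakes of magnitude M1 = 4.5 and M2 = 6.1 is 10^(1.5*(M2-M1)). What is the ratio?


M2 - M1 = 6.1 - 4.5 = 1.6
1.5 * 1.6 = 2.4
ratio = 10^2.4 = 251.19

251.19


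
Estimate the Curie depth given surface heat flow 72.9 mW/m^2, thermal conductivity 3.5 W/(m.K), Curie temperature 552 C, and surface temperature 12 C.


T_Curie - T_surf = 552 - 12 = 540 C
Convert q to W/m^2: 72.9 mW/m^2 = 0.0729 W/m^2
d = 540 * 3.5 / 0.0729 = 25925.93 m

25925.93


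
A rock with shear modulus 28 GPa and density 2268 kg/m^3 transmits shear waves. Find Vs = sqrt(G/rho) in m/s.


Convert G to Pa: G = 28e9 Pa
Compute G/rho = 28e9 / 2268 = 12345679.0123
Vs = sqrt(12345679.0123) = 3513.64 m/s

3513.64
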